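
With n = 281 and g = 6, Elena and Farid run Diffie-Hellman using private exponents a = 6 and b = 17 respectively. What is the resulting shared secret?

Elena sends A = g^a mod n = 6^6 mod 281.
6^1 ≡ 6 (mod 281)
6^2 = (6^1)^2 ≡ 6^2 = 36 ≡ 36 (mod 281)
6^4 = (6^2)^2 ≡ 36^2 = 1296 ≡ 172 (mod 281)
6^6 = 6^4 · 6^2 ≡ 172 · 36 ≡ 10 (mod 281).
So A = 10. Farid then computes K = A^b mod n = 10^17 mod 281.
10^1 ≡ 10 (mod 281)
10^2 = (10^1)^2 ≡ 10^2 = 100 ≡ 100 (mod 281)
10^4 = (10^2)^2 ≡ 100^2 = 10000 ≡ 165 (mod 281)
10^8 = (10^4)^2 ≡ 165^2 = 27225 ≡ 249 (mod 281)
10^16 = (10^8)^2 ≡ 249^2 = 62001 ≡ 181 (mod 281)
10^17 = 10^16 · 10^1 ≡ 181 · 10 ≡ 124 (mod 281).

124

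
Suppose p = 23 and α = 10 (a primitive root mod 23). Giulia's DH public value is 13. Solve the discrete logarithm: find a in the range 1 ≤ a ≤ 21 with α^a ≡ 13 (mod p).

12

Try successive powers of 10 modulo 23:
10^1 ≡ 10
10^2 ≡ 8
10^3 ≡ 11
10^4 ≡ 18
10^5 ≡ 19
10^6 ≡ 6
10^7 ≡ 14
10^8 ≡ 2
10^9 ≡ 20
10^10 ≡ 16
10^11 ≡ 22
10^12 ≡ 13
Found: a = 12.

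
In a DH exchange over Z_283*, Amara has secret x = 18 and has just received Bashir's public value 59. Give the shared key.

Shared key K = 59^18 mod 283.
59^1 ≡ 59 (mod 283)
59^2 = (59^1)^2 ≡ 59^2 = 3481 ≡ 85 (mod 283)
59^4 = (59^2)^2 ≡ 85^2 = 7225 ≡ 150 (mod 283)
59^8 = (59^4)^2 ≡ 150^2 = 22500 ≡ 143 (mod 283)
59^16 = (59^8)^2 ≡ 143^2 = 20449 ≡ 73 (mod 283)
59^18 = 59^16 · 59^2 ≡ 73 · 85 ≡ 262 (mod 283).

262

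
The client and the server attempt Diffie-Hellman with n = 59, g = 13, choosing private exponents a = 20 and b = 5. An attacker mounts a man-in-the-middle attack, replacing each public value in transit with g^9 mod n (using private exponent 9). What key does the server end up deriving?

24

The server receives an attacker's public value M = 13^9 mod 59 instead of the honest one.
13^1 ≡ 13 (mod 59)
13^2 = (13^1)^2 ≡ 13^2 = 169 ≡ 51 (mod 59)
13^4 = (13^2)^2 ≡ 51^2 = 2601 ≡ 5 (mod 59)
13^8 = (13^4)^2 ≡ 5^2 = 25 ≡ 25 (mod 59)
13^9 = 13^8 · 13^1 ≡ 25 · 13 ≡ 30 (mod 59).
So M = 30. The server computes K = M^5 mod 59.
30^1 ≡ 30 (mod 59)
30^2 = (30^1)^2 ≡ 30^2 = 900 ≡ 15 (mod 59)
30^4 = (30^2)^2 ≡ 15^2 = 225 ≡ 48 (mod 59)
30^5 = 30^4 · 30^1 ≡ 48 · 30 ≡ 24 (mod 59).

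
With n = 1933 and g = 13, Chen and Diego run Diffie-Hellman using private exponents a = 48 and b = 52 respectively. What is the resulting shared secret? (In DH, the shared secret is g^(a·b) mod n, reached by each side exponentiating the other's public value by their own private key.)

278

Chen sends A = g^a mod n = 13^48 mod 1933.
13^1 ≡ 13 (mod 1933)
13^2 = (13^1)^2 ≡ 13^2 = 169 ≡ 169 (mod 1933)
13^4 = (13^2)^2 ≡ 169^2 = 28561 ≡ 1499 (mod 1933)
13^8 = (13^4)^2 ≡ 1499^2 = 2247001 ≡ 855 (mod 1933)
13^16 = (13^8)^2 ≡ 855^2 = 731025 ≡ 351 (mod 1933)
13^32 = (13^16)^2 ≡ 351^2 = 123201 ≡ 1422 (mod 1933)
13^48 = 13^32 · 13^16 ≡ 1422 · 351 ≡ 408 (mod 1933).
So A = 408. Diego then computes K = A^b mod n = 408^52 mod 1933.
408^1 ≡ 408 (mod 1933)
408^2 = (408^1)^2 ≡ 408^2 = 166464 ≡ 226 (mod 1933)
408^4 = (408^2)^2 ≡ 226^2 = 51076 ≡ 818 (mod 1933)
408^8 = (408^4)^2 ≡ 818^2 = 669124 ≡ 306 (mod 1933)
408^16 = (408^8)^2 ≡ 306^2 = 93636 ≡ 852 (mod 1933)
408^32 = (408^16)^2 ≡ 852^2 = 725904 ≡ 1029 (mod 1933)
408^52 = 408^32 · 408^16 · 408^4 ≡ 1029 · 852 · 818 ≡ 278 (mod 1933).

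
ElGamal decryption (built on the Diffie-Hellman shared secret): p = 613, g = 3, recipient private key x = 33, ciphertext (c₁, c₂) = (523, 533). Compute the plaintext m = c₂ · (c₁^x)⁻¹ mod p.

488

Shared mask s = c₁^x mod p = 523^33 mod 613.
523^1 ≡ 523 (mod 613)
523^2 = (523^1)^2 ≡ 523^2 = 273529 ≡ 131 (mod 613)
523^4 = (523^2)^2 ≡ 131^2 = 17161 ≡ 610 (mod 613)
523^8 = (523^4)^2 ≡ 610^2 = 372100 ≡ 9 (mod 613)
523^16 = (523^8)^2 ≡ 9^2 = 81 ≡ 81 (mod 613)
523^32 = (523^16)^2 ≡ 81^2 = 6561 ≡ 431 (mod 613)
523^33 = 523^32 · 523^1 ≡ 431 · 523 ≡ 442 (mod 613).
So s = 442; s⁻¹ ≡ 423 (mod 613).
m = c₂ · s⁻¹ mod 613 = 533 · 423 mod 613 = 488.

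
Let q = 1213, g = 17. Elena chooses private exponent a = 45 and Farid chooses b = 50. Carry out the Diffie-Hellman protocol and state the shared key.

1113

Farid sends B = g^b mod q = 17^50 mod 1213.
17^1 ≡ 17 (mod 1213)
17^2 = (17^1)^2 ≡ 17^2 = 289 ≡ 289 (mod 1213)
17^4 = (17^2)^2 ≡ 289^2 = 83521 ≡ 1037 (mod 1213)
17^8 = (17^4)^2 ≡ 1037^2 = 1075369 ≡ 651 (mod 1213)
17^16 = (17^8)^2 ≡ 651^2 = 423801 ≡ 464 (mod 1213)
17^32 = (17^16)^2 ≡ 464^2 = 215296 ≡ 595 (mod 1213)
17^50 = 17^32 · 17^16 · 17^2 ≡ 595 · 464 · 289 ≡ 832 (mod 1213).
So B = 832. Elena then computes K = B^a mod q = 832^45 mod 1213.
832^1 ≡ 832 (mod 1213)
832^2 = (832^1)^2 ≡ 832^2 = 692224 ≡ 814 (mod 1213)
832^4 = (832^2)^2 ≡ 814^2 = 662596 ≡ 298 (mod 1213)
832^8 = (832^4)^2 ≡ 298^2 = 88804 ≡ 255 (mod 1213)
832^16 = (832^8)^2 ≡ 255^2 = 65025 ≡ 736 (mod 1213)
832^32 = (832^16)^2 ≡ 736^2 = 541696 ≡ 698 (mod 1213)
832^45 = 832^32 · 832^8 · 832^4 · 832^1 ≡ 698 · 255 · 298 · 832 ≡ 1113 (mod 1213).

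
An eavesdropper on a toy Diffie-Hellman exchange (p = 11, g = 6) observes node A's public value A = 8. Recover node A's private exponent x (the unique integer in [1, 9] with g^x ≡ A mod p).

Try successive powers of 6 modulo 11:
6^1 ≡ 6
6^2 ≡ 3
6^3 ≡ 7
6^4 ≡ 9
6^5 ≡ 10
6^6 ≡ 5
6^7 ≡ 8
Found: x = 7.

7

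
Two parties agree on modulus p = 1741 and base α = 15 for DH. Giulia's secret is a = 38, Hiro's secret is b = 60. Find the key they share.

1721

Hiro sends B = α^b mod p = 15^60 mod 1741.
15^1 ≡ 15 (mod 1741)
15^2 = (15^1)^2 ≡ 15^2 = 225 ≡ 225 (mod 1741)
15^4 = (15^2)^2 ≡ 225^2 = 50625 ≡ 136 (mod 1741)
15^8 = (15^4)^2 ≡ 136^2 = 18496 ≡ 1086 (mod 1741)
15^16 = (15^8)^2 ≡ 1086^2 = 1179396 ≡ 739 (mod 1741)
15^32 = (15^16)^2 ≡ 739^2 = 546121 ≡ 1188 (mod 1741)
15^60 = 15^32 · 15^16 · 15^8 · 15^4 ≡ 1188 · 739 · 1086 · 136 ≡ 546 (mod 1741).
So B = 546. Giulia then computes K = B^a mod p = 546^38 mod 1741.
546^1 ≡ 546 (mod 1741)
546^2 = (546^1)^2 ≡ 546^2 = 298116 ≡ 405 (mod 1741)
546^4 = (546^2)^2 ≡ 405^2 = 164025 ≡ 371 (mod 1741)
546^8 = (546^4)^2 ≡ 371^2 = 137641 ≡ 102 (mod 1741)
546^16 = (546^8)^2 ≡ 102^2 = 10404 ≡ 1699 (mod 1741)
546^32 = (546^16)^2 ≡ 1699^2 = 2886601 ≡ 23 (mod 1741)
546^38 = 546^32 · 546^4 · 546^2 ≡ 23 · 371 · 405 ≡ 1721 (mod 1741).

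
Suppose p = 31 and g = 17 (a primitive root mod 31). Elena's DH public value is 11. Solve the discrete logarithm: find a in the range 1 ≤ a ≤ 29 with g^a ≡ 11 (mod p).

Try successive powers of 17 modulo 31:
17^1 ≡ 17
17^2 ≡ 10
17^3 ≡ 15
17^4 ≡ 7
17^5 ≡ 26
17^6 ≡ 8
17^7 ≡ 12
17^8 ≡ 18
17^9 ≡ 27
17^10 ≡ 25
17^11 ≡ 22
17^12 ≡ 2
17^13 ≡ 3
17^14 ≡ 20
17^15 ≡ 30
17^16 ≡ 14
17^17 ≡ 21
17^18 ≡ 16
17^19 ≡ 24
17^20 ≡ 5
17^21 ≡ 23
17^22 ≡ 19
17^23 ≡ 13
17^24 ≡ 4
17^25 ≡ 6
17^26 ≡ 9
17^27 ≡ 29
17^28 ≡ 28
17^29 ≡ 11
Found: a = 29.

29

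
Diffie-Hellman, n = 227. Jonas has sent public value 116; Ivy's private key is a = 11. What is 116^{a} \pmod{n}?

85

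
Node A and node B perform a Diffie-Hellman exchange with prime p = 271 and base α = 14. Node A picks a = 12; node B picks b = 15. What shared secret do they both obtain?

242

Node B sends B = α^b mod p = 14^15 mod 271.
14^1 ≡ 14 (mod 271)
14^2 = (14^1)^2 ≡ 14^2 = 196 ≡ 196 (mod 271)
14^4 = (14^2)^2 ≡ 196^2 = 38416 ≡ 205 (mod 271)
14^8 = (14^4)^2 ≡ 205^2 = 42025 ≡ 20 (mod 271)
14^15 = 14^8 · 14^4 · 14^2 · 14^1 ≡ 20 · 205 · 196 · 14 ≡ 106 (mod 271).
So B = 106. Node A then computes K = B^a mod p = 106^12 mod 271.
106^1 ≡ 106 (mod 271)
106^2 = (106^1)^2 ≡ 106^2 = 11236 ≡ 125 (mod 271)
106^4 = (106^2)^2 ≡ 125^2 = 15625 ≡ 178 (mod 271)
106^8 = (106^4)^2 ≡ 178^2 = 31684 ≡ 248 (mod 271)
106^12 = 106^8 · 106^4 ≡ 248 · 178 ≡ 242 (mod 271).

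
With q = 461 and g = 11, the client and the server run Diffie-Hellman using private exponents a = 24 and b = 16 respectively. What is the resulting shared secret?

258

The server sends B = g^b mod q = 11^16 mod 461.
11^1 ≡ 11 (mod 461)
11^2 = (11^1)^2 ≡ 11^2 = 121 ≡ 121 (mod 461)
11^4 = (11^2)^2 ≡ 121^2 = 14641 ≡ 350 (mod 461)
11^8 = (11^4)^2 ≡ 350^2 = 122500 ≡ 335 (mod 461)
11^16 = (11^8)^2 ≡ 335^2 = 112225 ≡ 202 (mod 461)
So B = 202. The client then computes K = B^a mod q = 202^24 mod 461.
202^1 ≡ 202 (mod 461)
202^2 = (202^1)^2 ≡ 202^2 = 40804 ≡ 236 (mod 461)
202^4 = (202^2)^2 ≡ 236^2 = 55696 ≡ 376 (mod 461)
202^8 = (202^4)^2 ≡ 376^2 = 141376 ≡ 310 (mod 461)
202^16 = (202^8)^2 ≡ 310^2 = 96100 ≡ 212 (mod 461)
202^24 = 202^16 · 202^8 ≡ 212 · 310 ≡ 258 (mod 461).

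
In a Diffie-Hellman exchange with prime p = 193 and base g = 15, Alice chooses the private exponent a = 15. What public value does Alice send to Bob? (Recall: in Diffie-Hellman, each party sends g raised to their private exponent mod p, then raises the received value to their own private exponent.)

29

Public value = 15^15 mod 193.
15^1 ≡ 15 (mod 193)
15^2 = (15^1)^2 ≡ 15^2 = 225 ≡ 32 (mod 193)
15^4 = (15^2)^2 ≡ 32^2 = 1024 ≡ 59 (mod 193)
15^8 = (15^4)^2 ≡ 59^2 = 3481 ≡ 7 (mod 193)
15^15 = 15^8 · 15^4 · 15^2 · 15^1 ≡ 7 · 59 · 32 · 15 ≡ 29 (mod 193).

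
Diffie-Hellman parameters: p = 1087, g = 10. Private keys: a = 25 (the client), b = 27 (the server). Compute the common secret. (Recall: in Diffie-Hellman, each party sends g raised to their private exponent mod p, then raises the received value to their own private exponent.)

The server sends B = g^b mod p = 10^27 mod 1087.
10^1 ≡ 10 (mod 1087)
10^2 = (10^1)^2 ≡ 10^2 = 100 ≡ 100 (mod 1087)
10^4 = (10^2)^2 ≡ 100^2 = 10000 ≡ 217 (mod 1087)
10^8 = (10^4)^2 ≡ 217^2 = 47089 ≡ 348 (mod 1087)
10^16 = (10^8)^2 ≡ 348^2 = 121104 ≡ 447 (mod 1087)
10^27 = 10^16 · 10^8 · 10^2 · 10^1 ≡ 447 · 348 · 100 · 10 ≡ 865 (mod 1087).
So B = 865. The client then computes K = B^a mod p = 865^25 mod 1087.
865^1 ≡ 865 (mod 1087)
865^2 = (865^1)^2 ≡ 865^2 = 748225 ≡ 369 (mod 1087)
865^4 = (865^2)^2 ≡ 369^2 = 136161 ≡ 286 (mod 1087)
865^8 = (865^4)^2 ≡ 286^2 = 81796 ≡ 271 (mod 1087)
865^16 = (865^8)^2 ≡ 271^2 = 73441 ≡ 612 (mod 1087)
865^25 = 865^16 · 865^8 · 865^1 ≡ 612 · 271 · 865 ≡ 807 (mod 1087).

807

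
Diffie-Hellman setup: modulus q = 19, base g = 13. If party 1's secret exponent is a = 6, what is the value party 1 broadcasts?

Public value = 13^6 mod 19.
13^1 ≡ 13 (mod 19)
13^2 = (13^1)^2 ≡ 13^2 = 169 ≡ 17 (mod 19)
13^4 = (13^2)^2 ≡ 17^2 = 289 ≡ 4 (mod 19)
13^6 = 13^4 · 13^2 ≡ 4 · 17 ≡ 11 (mod 19).

11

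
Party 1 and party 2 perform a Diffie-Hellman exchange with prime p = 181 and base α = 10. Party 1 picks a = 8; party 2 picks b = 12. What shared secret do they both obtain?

Party 2 sends B = α^b mod p = 10^12 mod 181.
10^1 ≡ 10 (mod 181)
10^2 = (10^1)^2 ≡ 10^2 = 100 ≡ 100 (mod 181)
10^4 = (10^2)^2 ≡ 100^2 = 10000 ≡ 45 (mod 181)
10^8 = (10^4)^2 ≡ 45^2 = 2025 ≡ 34 (mod 181)
10^12 = 10^8 · 10^4 ≡ 34 · 45 ≡ 82 (mod 181).
So B = 82. Party 1 then computes K = B^a mod p = 82^8 mod 181.
82^1 ≡ 82 (mod 181)
82^2 = (82^1)^2 ≡ 82^2 = 6724 ≡ 27 (mod 181)
82^4 = (82^2)^2 ≡ 27^2 = 729 ≡ 5 (mod 181)
82^8 = (82^4)^2 ≡ 5^2 = 25 ≡ 25 (mod 181)

25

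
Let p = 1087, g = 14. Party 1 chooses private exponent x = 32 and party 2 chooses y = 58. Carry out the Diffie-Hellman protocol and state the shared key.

981

Party 1 sends A = g^x mod p = 14^32 mod 1087.
14^1 ≡ 14 (mod 1087)
14^2 = (14^1)^2 ≡ 14^2 = 196 ≡ 196 (mod 1087)
14^4 = (14^2)^2 ≡ 196^2 = 38416 ≡ 371 (mod 1087)
14^8 = (14^4)^2 ≡ 371^2 = 137641 ≡ 679 (mod 1087)
14^16 = (14^8)^2 ≡ 679^2 = 461041 ≡ 153 (mod 1087)
14^32 = (14^16)^2 ≡ 153^2 = 23409 ≡ 582 (mod 1087)
So A = 582. Party 2 then computes K = A^y mod p = 582^58 mod 1087.
582^1 ≡ 582 (mod 1087)
582^2 = (582^1)^2 ≡ 582^2 = 338724 ≡ 667 (mod 1087)
582^4 = (582^2)^2 ≡ 667^2 = 444889 ≡ 306 (mod 1087)
582^8 = (582^4)^2 ≡ 306^2 = 93636 ≡ 154 (mod 1087)
582^16 = (582^8)^2 ≡ 154^2 = 23716 ≡ 889 (mod 1087)
582^32 = (582^16)^2 ≡ 889^2 = 790321 ≡ 72 (mod 1087)
582^58 = 582^32 · 582^16 · 582^8 · 582^2 ≡ 72 · 889 · 154 · 667 ≡ 981 (mod 1087).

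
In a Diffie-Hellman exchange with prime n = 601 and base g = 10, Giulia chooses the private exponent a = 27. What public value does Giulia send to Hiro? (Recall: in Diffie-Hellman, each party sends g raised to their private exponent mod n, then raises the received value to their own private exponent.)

500

Public value = 10^27 (mod 601).
10^1 ≡ 10 (mod 601)
10^2 = (10^1)^2 ≡ 10^2 = 100 ≡ 100 (mod 601)
10^4 = (10^2)^2 ≡ 100^2 = 10000 ≡ 384 (mod 601)
10^8 = (10^4)^2 ≡ 384^2 = 147456 ≡ 211 (mod 601)
10^16 = (10^8)^2 ≡ 211^2 = 44521 ≡ 47 (mod 601)
10^27 = 10^16 · 10^8 · 10^2 · 10^1 ≡ 47 · 211 · 100 · 10 ≡ 500 (mod 601).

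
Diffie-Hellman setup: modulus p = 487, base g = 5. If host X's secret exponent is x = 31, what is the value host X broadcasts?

349

Public value = 5^31 mod 487.
5^1 ≡ 5 (mod 487)
5^2 = (5^1)^2 ≡ 5^2 = 25 ≡ 25 (mod 487)
5^4 = (5^2)^2 ≡ 25^2 = 625 ≡ 138 (mod 487)
5^8 = (5^4)^2 ≡ 138^2 = 19044 ≡ 51 (mod 487)
5^16 = (5^8)^2 ≡ 51^2 = 2601 ≡ 166 (mod 487)
5^31 = 5^16 · 5^8 · 5^4 · 5^2 · 5^1 ≡ 166 · 51 · 138 · 25 · 5 ≡ 349 (mod 487).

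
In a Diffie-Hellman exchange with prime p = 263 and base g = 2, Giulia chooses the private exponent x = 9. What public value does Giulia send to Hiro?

249

Public value = 2^9 (mod 263).
2^1 ≡ 2 (mod 263)
2^2 = (2^1)^2 ≡ 2^2 = 4 ≡ 4 (mod 263)
2^4 = (2^2)^2 ≡ 4^2 = 16 ≡ 16 (mod 263)
2^8 = (2^4)^2 ≡ 16^2 = 256 ≡ 256 (mod 263)
2^9 = 2^8 · 2^1 ≡ 256 · 2 ≡ 249 (mod 263).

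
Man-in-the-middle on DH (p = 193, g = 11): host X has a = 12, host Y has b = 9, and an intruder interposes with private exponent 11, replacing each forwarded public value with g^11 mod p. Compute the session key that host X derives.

166

Host X receives an intruder's public value M = 11^11 mod 193 instead of the honest one.
11^1 ≡ 11 (mod 193)
11^2 = (11^1)^2 ≡ 11^2 = 121 ≡ 121 (mod 193)
11^4 = (11^2)^2 ≡ 121^2 = 14641 ≡ 166 (mod 193)
11^8 = (11^4)^2 ≡ 166^2 = 27556 ≡ 150 (mod 193)
11^11 = 11^8 · 11^2 · 11^1 ≡ 150 · 121 · 11 ≡ 88 (mod 193).
So M = 88. Host X computes K = M^12 mod 193.
88^1 ≡ 88 (mod 193)
88^2 = (88^1)^2 ≡ 88^2 = 7744 ≡ 24 (mod 193)
88^4 = (88^2)^2 ≡ 24^2 = 576 ≡ 190 (mod 193)
88^8 = (88^4)^2 ≡ 190^2 = 36100 ≡ 9 (mod 193)
88^12 = 88^8 · 88^4 ≡ 9 · 190 ≡ 166 (mod 193).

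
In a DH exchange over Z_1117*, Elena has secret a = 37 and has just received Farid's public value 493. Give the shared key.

867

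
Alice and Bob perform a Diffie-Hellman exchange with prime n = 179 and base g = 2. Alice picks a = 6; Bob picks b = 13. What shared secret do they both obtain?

145

Alice sends A = g^a mod n = 2^6 mod 179.
2^1 ≡ 2 (mod 179)
2^2 = (2^1)^2 ≡ 2^2 = 4 ≡ 4 (mod 179)
2^4 = (2^2)^2 ≡ 4^2 = 16 ≡ 16 (mod 179)
2^6 = 2^4 · 2^2 ≡ 16 · 4 ≡ 64 (mod 179).
So A = 64. Bob then computes K = A^b mod n = 64^13 mod 179.
64^1 ≡ 64 (mod 179)
64^2 = (64^1)^2 ≡ 64^2 = 4096 ≡ 158 (mod 179)
64^4 = (64^2)^2 ≡ 158^2 = 24964 ≡ 83 (mod 179)
64^8 = (64^4)^2 ≡ 83^2 = 6889 ≡ 87 (mod 179)
64^13 = 64^8 · 64^4 · 64^1 ≡ 87 · 83 · 64 ≡ 145 (mod 179).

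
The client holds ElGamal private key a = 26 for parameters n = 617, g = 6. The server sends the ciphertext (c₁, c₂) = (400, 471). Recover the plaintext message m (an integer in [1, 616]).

237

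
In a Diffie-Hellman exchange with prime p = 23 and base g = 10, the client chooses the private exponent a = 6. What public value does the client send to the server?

6

Public value = 10^6 mod 23.
10^1 ≡ 10 (mod 23)
10^2 = (10^1)^2 ≡ 10^2 = 100 ≡ 8 (mod 23)
10^4 = (10^2)^2 ≡ 8^2 = 64 ≡ 18 (mod 23)
10^6 = 10^4 · 10^2 ≡ 18 · 8 ≡ 6 (mod 23).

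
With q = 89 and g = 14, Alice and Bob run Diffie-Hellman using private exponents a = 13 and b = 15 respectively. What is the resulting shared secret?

Alice sends A = g^a mod q = 14^13 mod 89.
14^1 ≡ 14 (mod 89)
14^2 = (14^1)^2 ≡ 14^2 = 196 ≡ 18 (mod 89)
14^4 = (14^2)^2 ≡ 18^2 = 324 ≡ 57 (mod 89)
14^8 = (14^4)^2 ≡ 57^2 = 3249 ≡ 45 (mod 89)
14^13 = 14^8 · 14^4 · 14^1 ≡ 45 · 57 · 14 ≡ 43 (mod 89).
So A = 43. Bob then computes K = A^b mod q = 43^15 mod 89.
43^1 ≡ 43 (mod 89)
43^2 = (43^1)^2 ≡ 43^2 = 1849 ≡ 69 (mod 89)
43^4 = (43^2)^2 ≡ 69^2 = 4761 ≡ 44 (mod 89)
43^8 = (43^4)^2 ≡ 44^2 = 1936 ≡ 67 (mod 89)
43^15 = 43^8 · 43^4 · 43^2 · 43^1 ≡ 67 · 44 · 69 · 43 ≡ 63 (mod 89).

63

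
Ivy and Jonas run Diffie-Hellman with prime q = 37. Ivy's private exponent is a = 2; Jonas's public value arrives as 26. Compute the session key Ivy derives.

10

Shared key K = 26^2 mod 37.
26^1 ≡ 26 (mod 37)
26^2 = (26^1)^2 ≡ 26^2 = 676 ≡ 10 (mod 37)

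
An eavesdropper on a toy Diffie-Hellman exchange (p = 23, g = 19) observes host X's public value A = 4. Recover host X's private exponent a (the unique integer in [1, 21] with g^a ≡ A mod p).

12

Try successive powers of 19 modulo 23:
19^1 ≡ 19
19^2 ≡ 16
19^3 ≡ 5
19^4 ≡ 3
19^5 ≡ 11
19^6 ≡ 2
19^7 ≡ 15
19^8 ≡ 9
19^9 ≡ 10
19^10 ≡ 6
19^11 ≡ 22
19^12 ≡ 4
Found: a = 12.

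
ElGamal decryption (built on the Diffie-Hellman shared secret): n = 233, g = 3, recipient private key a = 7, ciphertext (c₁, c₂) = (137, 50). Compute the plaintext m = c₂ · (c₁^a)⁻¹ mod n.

180

Shared mask s = c₁^a mod n = 137^7 mod 233.
137^1 ≡ 137 (mod 233)
137^2 = (137^1)^2 ≡ 137^2 = 18769 ≡ 129 (mod 233)
137^4 = (137^2)^2 ≡ 129^2 = 16641 ≡ 98 (mod 233)
137^7 = 137^4 · 137^2 · 137^1 ≡ 98 · 129 · 137 ≡ 65 (mod 233).
So s = 65; s⁻¹ ≡ 190 (mod 233).
m = c₂ · s⁻¹ mod 233 = 50 · 190 mod 233 = 180.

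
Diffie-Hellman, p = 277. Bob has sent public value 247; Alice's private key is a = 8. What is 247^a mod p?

Shared key K = 247^8 mod 277.
247^1 ≡ 247 (mod 277)
247^2 = (247^1)^2 ≡ 247^2 = 61009 ≡ 69 (mod 277)
247^4 = (247^2)^2 ≡ 69^2 = 4761 ≡ 52 (mod 277)
247^8 = (247^4)^2 ≡ 52^2 = 2704 ≡ 211 (mod 277)

211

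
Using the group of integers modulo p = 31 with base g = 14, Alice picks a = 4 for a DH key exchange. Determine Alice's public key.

7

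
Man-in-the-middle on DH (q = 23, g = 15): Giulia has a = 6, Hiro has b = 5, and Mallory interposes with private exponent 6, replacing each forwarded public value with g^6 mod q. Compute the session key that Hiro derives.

4

Hiro receives Mallory's public value M = 15^6 mod 23 instead of the honest one.
15^1 ≡ 15 (mod 23)
15^2 = (15^1)^2 ≡ 15^2 = 225 ≡ 18 (mod 23)
15^4 = (15^2)^2 ≡ 18^2 = 324 ≡ 2 (mod 23)
15^6 = 15^4 · 15^2 ≡ 2 · 18 ≡ 13 (mod 23).
So M = 13. Hiro computes K = M^5 mod 23.
13^1 ≡ 13 (mod 23)
13^2 = (13^1)^2 ≡ 13^2 = 169 ≡ 8 (mod 23)
13^4 = (13^2)^2 ≡ 8^2 = 64 ≡ 18 (mod 23)
13^5 = 13^4 · 13^1 ≡ 18 · 13 ≡ 4 (mod 23).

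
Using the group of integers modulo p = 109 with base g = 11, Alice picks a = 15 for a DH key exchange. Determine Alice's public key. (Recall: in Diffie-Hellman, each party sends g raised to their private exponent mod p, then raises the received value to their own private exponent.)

2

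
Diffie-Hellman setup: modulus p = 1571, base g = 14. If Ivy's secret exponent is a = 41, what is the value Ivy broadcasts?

Public value = 14^41 (mod 1571).
14^1 ≡ 14 (mod 1571)
14^2 = (14^1)^2 ≡ 14^2 = 196 ≡ 196 (mod 1571)
14^4 = (14^2)^2 ≡ 196^2 = 38416 ≡ 712 (mod 1571)
14^8 = (14^4)^2 ≡ 712^2 = 506944 ≡ 1082 (mod 1571)
14^16 = (14^8)^2 ≡ 1082^2 = 1170724 ≡ 329 (mod 1571)
14^32 = (14^16)^2 ≡ 329^2 = 108241 ≡ 1413 (mod 1571)
14^41 = 14^32 · 14^8 · 14^1 ≡ 1413 · 1082 · 14 ≡ 820 (mod 1571).

820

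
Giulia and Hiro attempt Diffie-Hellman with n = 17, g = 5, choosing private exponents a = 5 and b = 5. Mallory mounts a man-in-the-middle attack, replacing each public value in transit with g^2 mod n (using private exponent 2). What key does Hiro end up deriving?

Hiro receives Mallory's public value M = 5^2 mod 17 instead of the honest one.
5^1 ≡ 5 (mod 17)
5^2 = (5^1)^2 ≡ 5^2 = 25 ≡ 8 (mod 17)
So M = 8. Hiro computes K = M^5 mod 17.
8^1 ≡ 8 (mod 17)
8^2 = (8^1)^2 ≡ 8^2 = 64 ≡ 13 (mod 17)
8^4 = (8^2)^2 ≡ 13^2 = 169 ≡ 16 (mod 17)
8^5 = 8^4 · 8^1 ≡ 16 · 8 ≡ 9 (mod 17).

9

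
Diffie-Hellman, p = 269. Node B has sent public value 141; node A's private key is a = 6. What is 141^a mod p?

246

Shared key K = 141^6 mod 269.
141^1 ≡ 141 (mod 269)
141^2 = (141^1)^2 ≡ 141^2 = 19881 ≡ 244 (mod 269)
141^4 = (141^2)^2 ≡ 244^2 = 59536 ≡ 87 (mod 269)
141^6 = 141^4 · 141^2 ≡ 87 · 244 ≡ 246 (mod 269).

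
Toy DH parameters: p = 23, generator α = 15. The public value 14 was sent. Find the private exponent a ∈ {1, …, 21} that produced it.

9

Try successive powers of 15 modulo 23:
15^1 ≡ 15
15^2 ≡ 18
15^3 ≡ 17
15^4 ≡ 2
15^5 ≡ 7
15^6 ≡ 13
15^7 ≡ 11
15^8 ≡ 4
15^9 ≡ 14
Found: a = 9.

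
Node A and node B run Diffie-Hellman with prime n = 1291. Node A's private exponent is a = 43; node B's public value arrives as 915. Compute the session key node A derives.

1063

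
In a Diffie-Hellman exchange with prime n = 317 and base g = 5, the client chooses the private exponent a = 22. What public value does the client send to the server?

44

Public value = 5^22 (mod 317).
5^1 ≡ 5 (mod 317)
5^2 = (5^1)^2 ≡ 5^2 = 25 ≡ 25 (mod 317)
5^4 = (5^2)^2 ≡ 25^2 = 625 ≡ 308 (mod 317)
5^8 = (5^4)^2 ≡ 308^2 = 94864 ≡ 81 (mod 317)
5^16 = (5^8)^2 ≡ 81^2 = 6561 ≡ 221 (mod 317)
5^22 = 5^16 · 5^4 · 5^2 ≡ 221 · 308 · 25 ≡ 44 (mod 317).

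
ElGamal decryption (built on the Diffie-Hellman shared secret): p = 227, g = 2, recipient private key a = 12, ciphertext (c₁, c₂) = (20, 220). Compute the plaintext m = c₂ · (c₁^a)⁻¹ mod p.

170

Shared mask s = c₁^a mod p = 20^12 mod 227.
20^1 ≡ 20 (mod 227)
20^2 = (20^1)^2 ≡ 20^2 = 400 ≡ 173 (mod 227)
20^4 = (20^2)^2 ≡ 173^2 = 29929 ≡ 192 (mod 227)
20^8 = (20^4)^2 ≡ 192^2 = 36864 ≡ 90 (mod 227)
20^12 = 20^8 · 20^4 ≡ 90 · 192 ≡ 28 (mod 227).
So s = 28; s⁻¹ ≡ 73 (mod 227).
m = c₂ · s⁻¹ mod 227 = 220 · 73 mod 227 = 170.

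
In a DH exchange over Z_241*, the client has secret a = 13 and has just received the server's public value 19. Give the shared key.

Shared key K = 19^13 mod 241.
19^1 ≡ 19 (mod 241)
19^2 = (19^1)^2 ≡ 19^2 = 361 ≡ 120 (mod 241)
19^4 = (19^2)^2 ≡ 120^2 = 14400 ≡ 181 (mod 241)
19^8 = (19^4)^2 ≡ 181^2 = 32761 ≡ 226 (mod 241)
19^13 = 19^8 · 19^4 · 19^1 ≡ 226 · 181 · 19 ≡ 230 (mod 241).

230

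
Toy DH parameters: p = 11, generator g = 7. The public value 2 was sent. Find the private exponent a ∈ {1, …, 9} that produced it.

Try successive powers of 7 modulo 11:
7^1 ≡ 7
7^2 ≡ 5
7^3 ≡ 2
Found: a = 3.

3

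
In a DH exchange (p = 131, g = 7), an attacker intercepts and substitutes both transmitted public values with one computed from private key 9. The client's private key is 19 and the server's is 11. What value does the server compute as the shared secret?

9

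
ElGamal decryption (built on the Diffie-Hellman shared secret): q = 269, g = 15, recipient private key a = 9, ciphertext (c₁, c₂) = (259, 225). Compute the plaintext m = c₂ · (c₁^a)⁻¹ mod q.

35

Shared mask s = c₁^a mod q = 259^9 mod 269.
259^1 ≡ 259 (mod 269)
259^2 = (259^1)^2 ≡ 259^2 = 67081 ≡ 100 (mod 269)
259^4 = (259^2)^2 ≡ 100^2 = 10000 ≡ 47 (mod 269)
259^8 = (259^4)^2 ≡ 47^2 = 2209 ≡ 57 (mod 269)
259^9 = 259^8 · 259^1 ≡ 57 · 259 ≡ 237 (mod 269).
So s = 237; s⁻¹ ≡ 42 (mod 269).
m = c₂ · s⁻¹ mod 269 = 225 · 42 mod 269 = 35.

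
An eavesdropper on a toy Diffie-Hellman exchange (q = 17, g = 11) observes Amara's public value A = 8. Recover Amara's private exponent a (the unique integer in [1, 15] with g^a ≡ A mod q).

Try successive powers of 11 modulo 17:
11^1 ≡ 11
11^2 ≡ 2
11^3 ≡ 5
11^4 ≡ 4
11^5 ≡ 10
11^6 ≡ 8
Found: a = 6.

6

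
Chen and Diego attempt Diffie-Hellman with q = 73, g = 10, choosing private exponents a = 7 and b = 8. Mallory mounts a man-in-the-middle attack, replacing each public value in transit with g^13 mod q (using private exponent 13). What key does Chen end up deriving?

51

Chen receives Mallory's public value M = 10^13 mod 73 instead of the honest one.
10^1 ≡ 10 (mod 73)
10^2 = (10^1)^2 ≡ 10^2 = 100 ≡ 27 (mod 73)
10^4 = (10^2)^2 ≡ 27^2 = 729 ≡ 72 (mod 73)
10^8 = (10^4)^2 ≡ 72^2 = 5184 ≡ 1 (mod 73)
10^13 = 10^8 · 10^4 · 10^1 ≡ 1 · 72 · 10 ≡ 63 (mod 73).
So M = 63. Chen computes K = M^7 mod 73.
63^1 ≡ 63 (mod 73)
63^2 = (63^1)^2 ≡ 63^2 = 3969 ≡ 27 (mod 73)
63^4 = (63^2)^2 ≡ 27^2 = 729 ≡ 72 (mod 73)
63^7 = 63^4 · 63^2 · 63^1 ≡ 72 · 27 · 63 ≡ 51 (mod 73).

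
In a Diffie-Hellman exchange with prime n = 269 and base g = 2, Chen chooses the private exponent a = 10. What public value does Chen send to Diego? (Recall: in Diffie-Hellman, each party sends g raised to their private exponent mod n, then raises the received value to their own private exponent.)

217

Public value = 2^10 mod 269.
2^1 ≡ 2 (mod 269)
2^2 = (2^1)^2 ≡ 2^2 = 4 ≡ 4 (mod 269)
2^4 = (2^2)^2 ≡ 4^2 = 16 ≡ 16 (mod 269)
2^8 = (2^4)^2 ≡ 16^2 = 256 ≡ 256 (mod 269)
2^10 = 2^8 · 2^2 ≡ 256 · 4 ≡ 217 (mod 269).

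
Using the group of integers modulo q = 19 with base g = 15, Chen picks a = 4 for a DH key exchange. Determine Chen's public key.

Public value = 15^4 (mod 19).
15^1 ≡ 15 (mod 19)
15^2 = (15^1)^2 ≡ 15^2 = 225 ≡ 16 (mod 19)
15^4 = (15^2)^2 ≡ 16^2 = 256 ≡ 9 (mod 19)

9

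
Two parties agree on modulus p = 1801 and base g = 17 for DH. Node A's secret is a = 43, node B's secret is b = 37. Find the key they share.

1258

Node B sends B = g^b mod p = 17^37 mod 1801.
17^1 ≡ 17 (mod 1801)
17^2 = (17^1)^2 ≡ 17^2 = 289 ≡ 289 (mod 1801)
17^4 = (17^2)^2 ≡ 289^2 = 83521 ≡ 675 (mod 1801)
17^8 = (17^4)^2 ≡ 675^2 = 455625 ≡ 1773 (mod 1801)
17^16 = (17^8)^2 ≡ 1773^2 = 3143529 ≡ 784 (mod 1801)
17^32 = (17^16)^2 ≡ 784^2 = 614656 ≡ 515 (mod 1801)
17^37 = 17^32 · 17^4 · 17^1 ≡ 515 · 675 · 17 ≡ 544 (mod 1801).
So B = 544. Node A then computes K = B^a mod p = 544^43 mod 1801.
544^1 ≡ 544 (mod 1801)
544^2 = (544^1)^2 ≡ 544^2 = 295936 ≡ 572 (mod 1801)
544^4 = (544^2)^2 ≡ 572^2 = 327184 ≡ 1203 (mod 1801)
544^8 = (544^4)^2 ≡ 1203^2 = 1447209 ≡ 1006 (mod 1801)
544^16 = (544^8)^2 ≡ 1006^2 = 1012036 ≡ 1675 (mod 1801)
544^32 = (544^16)^2 ≡ 1675^2 = 2805625 ≡ 1468 (mod 1801)
544^43 = 544^32 · 544^8 · 544^2 · 544^1 ≡ 1468 · 1006 · 572 · 544 ≡ 1258 (mod 1801).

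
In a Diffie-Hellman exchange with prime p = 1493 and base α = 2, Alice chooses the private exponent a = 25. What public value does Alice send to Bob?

750

Public value = 2^25 mod 1493.
2^1 ≡ 2 (mod 1493)
2^2 = (2^1)^2 ≡ 2^2 = 4 ≡ 4 (mod 1493)
2^4 = (2^2)^2 ≡ 4^2 = 16 ≡ 16 (mod 1493)
2^8 = (2^4)^2 ≡ 16^2 = 256 ≡ 256 (mod 1493)
2^16 = (2^8)^2 ≡ 256^2 = 65536 ≡ 1337 (mod 1493)
2^25 = 2^16 · 2^8 · 2^1 ≡ 1337 · 256 · 2 ≡ 750 (mod 1493).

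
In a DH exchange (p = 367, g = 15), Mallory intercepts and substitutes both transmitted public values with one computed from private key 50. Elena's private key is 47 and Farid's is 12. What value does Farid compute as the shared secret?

Farid receives Mallory's public value M = 15^50 mod 367 instead of the honest one.
15^1 ≡ 15 (mod 367)
15^2 = (15^1)^2 ≡ 15^2 = 225 ≡ 225 (mod 367)
15^4 = (15^2)^2 ≡ 225^2 = 50625 ≡ 346 (mod 367)
15^8 = (15^4)^2 ≡ 346^2 = 119716 ≡ 74 (mod 367)
15^16 = (15^8)^2 ≡ 74^2 = 5476 ≡ 338 (mod 367)
15^32 = (15^16)^2 ≡ 338^2 = 114244 ≡ 107 (mod 367)
15^50 = 15^32 · 15^16 · 15^2 ≡ 107 · 338 · 225 ≡ 226 (mod 367).
So M = 226. Farid computes K = M^12 mod 367.
226^1 ≡ 226 (mod 367)
226^2 = (226^1)^2 ≡ 226^2 = 51076 ≡ 63 (mod 367)
226^4 = (226^2)^2 ≡ 63^2 = 3969 ≡ 299 (mod 367)
226^8 = (226^4)^2 ≡ 299^2 = 89401 ≡ 220 (mod 367)
226^12 = 226^8 · 226^4 ≡ 220 · 299 ≡ 87 (mod 367).

87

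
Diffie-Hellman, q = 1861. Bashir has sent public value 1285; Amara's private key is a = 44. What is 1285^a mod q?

307

Shared key K = 1285^44 mod 1861.
1285^1 ≡ 1285 (mod 1861)
1285^2 = (1285^1)^2 ≡ 1285^2 = 1651225 ≡ 518 (mod 1861)
1285^4 = (1285^2)^2 ≡ 518^2 = 268324 ≡ 340 (mod 1861)
1285^8 = (1285^4)^2 ≡ 340^2 = 115600 ≡ 218 (mod 1861)
1285^16 = (1285^8)^2 ≡ 218^2 = 47524 ≡ 999 (mod 1861)
1285^32 = (1285^16)^2 ≡ 999^2 = 998001 ≡ 505 (mod 1861)
1285^44 = 1285^32 · 1285^8 · 1285^4 ≡ 505 · 218 · 340 ≡ 307 (mod 1861).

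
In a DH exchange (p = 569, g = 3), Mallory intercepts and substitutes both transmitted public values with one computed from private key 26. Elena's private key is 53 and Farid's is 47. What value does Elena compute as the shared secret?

241

Elena receives Mallory's public value M = 3^26 mod 569 instead of the honest one.
3^1 ≡ 3 (mod 569)
3^2 = (3^1)^2 ≡ 3^2 = 9 ≡ 9 (mod 569)
3^4 = (3^2)^2 ≡ 9^2 = 81 ≡ 81 (mod 569)
3^8 = (3^4)^2 ≡ 81^2 = 6561 ≡ 302 (mod 569)
3^16 = (3^8)^2 ≡ 302^2 = 91204 ≡ 164 (mod 569)
3^26 = 3^16 · 3^8 · 3^2 ≡ 164 · 302 · 9 ≡ 225 (mod 569).
So M = 225. Elena computes K = M^53 mod 569.
225^1 ≡ 225 (mod 569)
225^2 = (225^1)^2 ≡ 225^2 = 50625 ≡ 553 (mod 569)
225^4 = (225^2)^2 ≡ 553^2 = 305809 ≡ 256 (mod 569)
225^8 = (225^4)^2 ≡ 256^2 = 65536 ≡ 101 (mod 569)
225^16 = (225^8)^2 ≡ 101^2 = 10201 ≡ 528 (mod 569)
225^32 = (225^16)^2 ≡ 528^2 = 278784 ≡ 543 (mod 569)
225^53 = 225^32 · 225^16 · 225^4 · 225^1 ≡ 543 · 528 · 256 · 225 ≡ 241 (mod 569).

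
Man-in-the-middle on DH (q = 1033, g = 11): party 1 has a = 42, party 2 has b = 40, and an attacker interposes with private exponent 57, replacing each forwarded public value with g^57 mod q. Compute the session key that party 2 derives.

335

Party 2 receives an attacker's public value M = 11^57 mod 1033 instead of the honest one.
11^1 ≡ 11 (mod 1033)
11^2 = (11^1)^2 ≡ 11^2 = 121 ≡ 121 (mod 1033)
11^4 = (11^2)^2 ≡ 121^2 = 14641 ≡ 179 (mod 1033)
11^8 = (11^4)^2 ≡ 179^2 = 32041 ≡ 18 (mod 1033)
11^16 = (11^8)^2 ≡ 18^2 = 324 ≡ 324 (mod 1033)
11^32 = (11^16)^2 ≡ 324^2 = 104976 ≡ 643 (mod 1033)
11^57 = 11^32 · 11^16 · 11^8 · 11^1 ≡ 643 · 324 · 18 · 11 ≡ 1013 (mod 1033).
So M = 1013. Party 2 computes K = M^40 mod 1033.
1013^1 ≡ 1013 (mod 1033)
1013^2 = (1013^1)^2 ≡ 1013^2 = 1026169 ≡ 400 (mod 1033)
1013^4 = (1013^2)^2 ≡ 400^2 = 160000 ≡ 918 (mod 1033)
1013^8 = (1013^4)^2 ≡ 918^2 = 842724 ≡ 829 (mod 1033)
1013^16 = (1013^8)^2 ≡ 829^2 = 687241 ≡ 296 (mod 1033)
1013^32 = (1013^16)^2 ≡ 296^2 = 87616 ≡ 844 (mod 1033)
1013^40 = 1013^32 · 1013^8 ≡ 844 · 829 ≡ 335 (mod 1033).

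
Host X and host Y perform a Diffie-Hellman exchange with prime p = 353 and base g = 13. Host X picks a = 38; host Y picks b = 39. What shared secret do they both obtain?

323

Host X sends A = g^a mod p = 13^38 mod 353.
13^1 ≡ 13 (mod 353)
13^2 = (13^1)^2 ≡ 13^2 = 169 ≡ 169 (mod 353)
13^4 = (13^2)^2 ≡ 169^2 = 28561 ≡ 321 (mod 353)
13^8 = (13^4)^2 ≡ 321^2 = 103041 ≡ 318 (mod 353)
13^16 = (13^8)^2 ≡ 318^2 = 101124 ≡ 166 (mod 353)
13^32 = (13^16)^2 ≡ 166^2 = 27556 ≡ 22 (mod 353)
13^38 = 13^32 · 13^4 · 13^2 ≡ 22 · 321 · 169 ≡ 338 (mod 353).
So A = 338. Host Y then computes K = A^b mod p = 338^39 mod 353.
338^1 ≡ 338 (mod 353)
338^2 = (338^1)^2 ≡ 338^2 = 114244 ≡ 225 (mod 353)
338^4 = (338^2)^2 ≡ 225^2 = 50625 ≡ 146 (mod 353)
338^8 = (338^4)^2 ≡ 146^2 = 21316 ≡ 136 (mod 353)
338^16 = (338^8)^2 ≡ 136^2 = 18496 ≡ 140 (mod 353)
338^32 = (338^16)^2 ≡ 140^2 = 19600 ≡ 185 (mod 353)
338^39 = 338^32 · 338^4 · 338^2 · 338^1 ≡ 185 · 146 · 225 · 338 ≡ 323 (mod 353).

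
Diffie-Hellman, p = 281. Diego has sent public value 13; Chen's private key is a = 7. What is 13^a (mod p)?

Shared key K = 13^7 mod 281.
13^1 ≡ 13 (mod 281)
13^2 = (13^1)^2 ≡ 13^2 = 169 ≡ 169 (mod 281)
13^4 = (13^2)^2 ≡ 169^2 = 28561 ≡ 180 (mod 281)
13^7 = 13^4 · 13^2 · 13^1 ≡ 180 · 169 · 13 ≡ 93 (mod 281).

93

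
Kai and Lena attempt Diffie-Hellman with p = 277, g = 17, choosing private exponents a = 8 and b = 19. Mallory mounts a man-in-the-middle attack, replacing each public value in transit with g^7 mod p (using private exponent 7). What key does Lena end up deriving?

Lena receives Mallory's public value M = 17^7 mod 277 instead of the honest one.
17^1 ≡ 17 (mod 277)
17^2 = (17^1)^2 ≡ 17^2 = 289 ≡ 12 (mod 277)
17^4 = (17^2)^2 ≡ 12^2 = 144 ≡ 144 (mod 277)
17^7 = 17^4 · 17^2 · 17^1 ≡ 144 · 12 · 17 ≡ 14 (mod 277).
So M = 14. Lena computes K = M^19 mod 277.
14^1 ≡ 14 (mod 277)
14^2 = (14^1)^2 ≡ 14^2 = 196 ≡ 196 (mod 277)
14^4 = (14^2)^2 ≡ 196^2 = 38416 ≡ 190 (mod 277)
14^8 = (14^4)^2 ≡ 190^2 = 36100 ≡ 90 (mod 277)
14^16 = (14^8)^2 ≡ 90^2 = 8100 ≡ 67 (mod 277)
14^19 = 14^16 · 14^2 · 14^1 ≡ 67 · 196 · 14 ≡ 197 (mod 277).

197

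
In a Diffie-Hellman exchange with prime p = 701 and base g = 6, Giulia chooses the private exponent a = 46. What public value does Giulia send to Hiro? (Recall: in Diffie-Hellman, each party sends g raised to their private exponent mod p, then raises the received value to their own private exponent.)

Public value = 6^46 mod 701.
6^1 ≡ 6 (mod 701)
6^2 = (6^1)^2 ≡ 6^2 = 36 ≡ 36 (mod 701)
6^4 = (6^2)^2 ≡ 36^2 = 1296 ≡ 595 (mod 701)
6^8 = (6^4)^2 ≡ 595^2 = 354025 ≡ 20 (mod 701)
6^16 = (6^8)^2 ≡ 20^2 = 400 ≡ 400 (mod 701)
6^32 = (6^16)^2 ≡ 400^2 = 160000 ≡ 172 (mod 701)
6^46 = 6^32 · 6^8 · 6^4 · 6^2 ≡ 172 · 20 · 595 · 36 ≡ 587 (mod 701).

587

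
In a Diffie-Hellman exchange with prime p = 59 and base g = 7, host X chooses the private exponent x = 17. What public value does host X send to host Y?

46

Public value = 7^{17} \pmod{59}.
7^1 ≡ 7 (mod 59)
7^2 = (7^1)^2 ≡ 7^2 = 49 ≡ 49 (mod 59)
7^4 = (7^2)^2 ≡ 49^2 = 2401 ≡ 41 (mod 59)
7^8 = (7^4)^2 ≡ 41^2 = 1681 ≡ 29 (mod 59)
7^16 = (7^8)^2 ≡ 29^2 = 841 ≡ 15 (mod 59)
7^17 = 7^16 · 7^1 ≡ 15 · 7 ≡ 46 (mod 59).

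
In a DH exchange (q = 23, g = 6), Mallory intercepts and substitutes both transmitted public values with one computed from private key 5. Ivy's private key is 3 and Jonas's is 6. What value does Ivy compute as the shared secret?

8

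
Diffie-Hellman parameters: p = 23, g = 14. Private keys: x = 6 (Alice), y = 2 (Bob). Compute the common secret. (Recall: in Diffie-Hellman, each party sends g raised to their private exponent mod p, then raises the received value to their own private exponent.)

Alice sends A = g^x mod p = 14^6 mod 23.
14^1 ≡ 14 (mod 23)
14^2 = (14^1)^2 ≡ 14^2 = 196 ≡ 12 (mod 23)
14^4 = (14^2)^2 ≡ 12^2 = 144 ≡ 6 (mod 23)
14^6 = 14^4 · 14^2 ≡ 6 · 12 ≡ 3 (mod 23).
So A = 3. Bob then computes K = A^y mod p = 3^2 mod 23.
3^1 ≡ 3 (mod 23)
3^2 = (3^1)^2 ≡ 3^2 = 9 ≡ 9 (mod 23)

9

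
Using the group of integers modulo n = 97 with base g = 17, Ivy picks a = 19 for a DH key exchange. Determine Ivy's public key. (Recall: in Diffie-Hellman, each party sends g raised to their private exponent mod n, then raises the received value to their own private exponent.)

26

Public value = 17^19 (mod 97).
17^1 ≡ 17 (mod 97)
17^2 = (17^1)^2 ≡ 17^2 = 289 ≡ 95 (mod 97)
17^4 = (17^2)^2 ≡ 95^2 = 9025 ≡ 4 (mod 97)
17^8 = (17^4)^2 ≡ 4^2 = 16 ≡ 16 (mod 97)
17^16 = (17^8)^2 ≡ 16^2 = 256 ≡ 62 (mod 97)
17^19 = 17^16 · 17^2 · 17^1 ≡ 62 · 95 · 17 ≡ 26 (mod 97).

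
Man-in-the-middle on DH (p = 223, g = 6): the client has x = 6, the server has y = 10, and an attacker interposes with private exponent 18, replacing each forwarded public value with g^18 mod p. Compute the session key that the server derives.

The server receives an attacker's public value M = 6^18 mod 223 instead of the honest one.
6^1 ≡ 6 (mod 223)
6^2 = (6^1)^2 ≡ 6^2 = 36 ≡ 36 (mod 223)
6^4 = (6^2)^2 ≡ 36^2 = 1296 ≡ 181 (mod 223)
6^8 = (6^4)^2 ≡ 181^2 = 32761 ≡ 203 (mod 223)
6^16 = (6^8)^2 ≡ 203^2 = 41209 ≡ 177 (mod 223)
6^18 = 6^16 · 6^2 ≡ 177 · 36 ≡ 128 (mod 223).
So M = 128. The server computes K = M^10 mod 223.
128^1 ≡ 128 (mod 223)
128^2 = (128^1)^2 ≡ 128^2 = 16384 ≡ 105 (mod 223)
128^4 = (128^2)^2 ≡ 105^2 = 11025 ≡ 98 (mod 223)
128^8 = (128^4)^2 ≡ 98^2 = 9604 ≡ 15 (mod 223)
128^10 = 128^8 · 128^2 ≡ 15 · 105 ≡ 14 (mod 223).

14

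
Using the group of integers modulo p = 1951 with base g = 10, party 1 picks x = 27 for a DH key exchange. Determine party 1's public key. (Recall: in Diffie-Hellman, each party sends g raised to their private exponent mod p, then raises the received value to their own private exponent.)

Public value = 10^27 (mod 1951).
10^1 ≡ 10 (mod 1951)
10^2 = (10^1)^2 ≡ 10^2 = 100 ≡ 100 (mod 1951)
10^4 = (10^2)^2 ≡ 100^2 = 10000 ≡ 245 (mod 1951)
10^8 = (10^4)^2 ≡ 245^2 = 60025 ≡ 1495 (mod 1951)
10^16 = (10^8)^2 ≡ 1495^2 = 2235025 ≡ 1130 (mod 1951)
10^27 = 10^16 · 10^8 · 10^2 · 10^1 ≡ 1130 · 1495 · 100 · 10 ≡ 561 (mod 1951).

561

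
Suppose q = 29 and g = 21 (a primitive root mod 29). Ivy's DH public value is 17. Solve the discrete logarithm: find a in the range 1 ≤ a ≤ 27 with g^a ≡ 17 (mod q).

21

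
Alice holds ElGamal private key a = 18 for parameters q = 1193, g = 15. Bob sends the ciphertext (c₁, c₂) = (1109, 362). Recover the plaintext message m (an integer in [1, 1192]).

774

Shared mask s = c₁^a mod q = 1109^18 mod 1193.
1109^1 ≡ 1109 (mod 1193)
1109^2 = (1109^1)^2 ≡ 1109^2 = 1229881 ≡ 1091 (mod 1193)
1109^4 = (1109^2)^2 ≡ 1091^2 = 1190281 ≡ 860 (mod 1193)
1109^8 = (1109^4)^2 ≡ 860^2 = 739600 ≡ 1133 (mod 1193)
1109^16 = (1109^8)^2 ≡ 1133^2 = 1283689 ≡ 21 (mod 1193)
1109^18 = 1109^16 · 1109^2 ≡ 21 · 1091 ≡ 244 (mod 1193).
So s = 244; s⁻¹ ≡ 1149 (mod 1193).
m = c₂ · s⁻¹ mod 1193 = 362 · 1149 mod 1193 = 774.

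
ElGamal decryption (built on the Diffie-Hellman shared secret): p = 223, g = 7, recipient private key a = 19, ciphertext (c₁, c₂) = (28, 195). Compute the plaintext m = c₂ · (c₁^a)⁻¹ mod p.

Shared mask s = c₁^a mod p = 28^19 mod 223.
28^1 ≡ 28 (mod 223)
28^2 = (28^1)^2 ≡ 28^2 = 784 ≡ 115 (mod 223)
28^4 = (28^2)^2 ≡ 115^2 = 13225 ≡ 68 (mod 223)
28^8 = (28^4)^2 ≡ 68^2 = 4624 ≡ 164 (mod 223)
28^16 = (28^8)^2 ≡ 164^2 = 26896 ≡ 136 (mod 223)
28^19 = 28^16 · 28^2 · 28^1 ≡ 136 · 115 · 28 ≡ 171 (mod 223).
So s = 171; s⁻¹ ≡ 30 (mod 223).
m = c₂ · s⁻¹ mod 223 = 195 · 30 mod 223 = 52.

52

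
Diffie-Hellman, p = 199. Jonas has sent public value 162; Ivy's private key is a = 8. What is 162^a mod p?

43

Shared key K = 162^8 mod 199.
162^1 ≡ 162 (mod 199)
162^2 = (162^1)^2 ≡ 162^2 = 26244 ≡ 175 (mod 199)
162^4 = (162^2)^2 ≡ 175^2 = 30625 ≡ 178 (mod 199)
162^8 = (162^4)^2 ≡ 178^2 = 31684 ≡ 43 (mod 199)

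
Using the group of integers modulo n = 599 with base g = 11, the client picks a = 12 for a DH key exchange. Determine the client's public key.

492

Public value = 11^12 mod 599.
11^1 ≡ 11 (mod 599)
11^2 = (11^1)^2 ≡ 11^2 = 121 ≡ 121 (mod 599)
11^4 = (11^2)^2 ≡ 121^2 = 14641 ≡ 265 (mod 599)
11^8 = (11^4)^2 ≡ 265^2 = 70225 ≡ 142 (mod 599)
11^12 = 11^8 · 11^4 ≡ 142 · 265 ≡ 492 (mod 599).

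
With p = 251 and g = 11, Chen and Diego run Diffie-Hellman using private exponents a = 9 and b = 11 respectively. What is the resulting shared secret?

230

Chen sends A = g^a mod p = 11^9 mod 251.
11^1 ≡ 11 (mod 251)
11^2 = (11^1)^2 ≡ 11^2 = 121 ≡ 121 (mod 251)
11^4 = (11^2)^2 ≡ 121^2 = 14641 ≡ 83 (mod 251)
11^8 = (11^4)^2 ≡ 83^2 = 6889 ≡ 112 (mod 251)
11^9 = 11^8 · 11^1 ≡ 112 · 11 ≡ 228 (mod 251).
So A = 228. Diego then computes K = A^b mod p = 228^11 mod 251.
228^1 ≡ 228 (mod 251)
228^2 = (228^1)^2 ≡ 228^2 = 51984 ≡ 27 (mod 251)
228^4 = (228^2)^2 ≡ 27^2 = 729 ≡ 227 (mod 251)
228^8 = (228^4)^2 ≡ 227^2 = 51529 ≡ 74 (mod 251)
228^11 = 228^8 · 228^2 · 228^1 ≡ 74 · 27 · 228 ≡ 230 (mod 251).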